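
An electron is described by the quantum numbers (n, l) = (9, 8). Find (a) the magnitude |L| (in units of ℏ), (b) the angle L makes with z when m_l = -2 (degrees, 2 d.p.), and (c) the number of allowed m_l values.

|L| = ℏ√(8·9) = 6√2 ℏ ≈ 8.485ℏ.
For m_l = -2: cos θ = -2/√72, θ ≈ 103.63°.
There are 2l+1 = 17 values of m_l.

|L| = 6√2 ℏ ≈ 8.485ℏ; θ(m_l=-2) ≈ 103.63°; 17 values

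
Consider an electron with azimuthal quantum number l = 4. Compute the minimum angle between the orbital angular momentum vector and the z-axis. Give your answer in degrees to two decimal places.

θ_min ≈ 26.57°

|L|² = l(l+1)ℏ² = 20ℏ², so |L| = 2√5 ℏ.
The smallest angle corresponds to the largest L_z, i.e. m_l = l = 4, giving L_z = 4ℏ.
cos θ_min = 4/√20, so θ_min ≈ 26.57°.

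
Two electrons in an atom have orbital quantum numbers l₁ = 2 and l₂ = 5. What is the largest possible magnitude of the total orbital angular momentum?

|L_tot|_max = 2√14 ℏ ≈ 7.483ℏ

L runs from |2 − 5| = 3 to 2 + 5 = 7.
L ∈ {3, 4, 5, 6, 7}.
The largest magnitude corresponds to L = 7: |L_tot| = ℏ√(7·8) = 2√14 ℏ.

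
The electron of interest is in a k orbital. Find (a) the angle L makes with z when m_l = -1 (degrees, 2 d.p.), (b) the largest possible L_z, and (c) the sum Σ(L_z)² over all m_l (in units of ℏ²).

The letter k corresponds to l = 7.
For m_l = -1: cos θ = -1/√56, θ ≈ 97.68°.
L_z,max = lℏ = 7ℏ.
Σ m_l² = 280, so Σ(L_z)² = 280 ℏ².

θ(m_l=-1) ≈ 97.68°; L_z,max = 7ℏ; Σ(L_z)² = 280 ℏ²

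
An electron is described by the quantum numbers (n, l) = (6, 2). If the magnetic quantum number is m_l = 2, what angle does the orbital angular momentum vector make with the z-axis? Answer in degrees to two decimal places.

θ ≈ 35.26°

|L| = √(l(l+1)) ℏ = √6 ℏ.
L_z = m_l ℏ = 2ℏ.
cos θ = L_z/|L| = 2/√6, so θ ≈ 35.26°.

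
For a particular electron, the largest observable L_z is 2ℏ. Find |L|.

|L| = √6 ℏ ≈ 2.449ℏ

The maximum L_z equals lℏ, giving l = 2.
|L| = √(l(l+1)) ℏ = √6 ℏ.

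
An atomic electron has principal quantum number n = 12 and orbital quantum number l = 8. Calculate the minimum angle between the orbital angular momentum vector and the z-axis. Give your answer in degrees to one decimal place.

θ_min ≈ 19.5°

|L| = √(l(l+1)) ℏ = 6√2 ℏ.
The smallest angle corresponds to the largest L_z, i.e. m_l = l = 8, giving L_z = 8ℏ.
cos θ_min = 8/√72, so θ_min ≈ 19.5°.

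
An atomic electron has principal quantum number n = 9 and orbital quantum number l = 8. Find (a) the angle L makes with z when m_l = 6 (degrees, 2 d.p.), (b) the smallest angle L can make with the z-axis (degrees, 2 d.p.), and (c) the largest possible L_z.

θ(m_l=6) ≈ 45.00°; θ_min ≈ 19.47°; L_z,max = 8ℏ

For m_l = 6: cos θ = 6/√72, θ ≈ 45.00°.
cos θ_min = 8/√72, so θ_min ≈ 19.47°.
L_z,max = lℏ = 8ℏ.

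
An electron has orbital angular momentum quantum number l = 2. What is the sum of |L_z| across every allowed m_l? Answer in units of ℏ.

Σ|L_z| = 6 ℏ

m_l runs from −2 to 2, i.e. {-2, -1, 0, 1, 2}.
Σ|m_l| = l(l+1) = 6.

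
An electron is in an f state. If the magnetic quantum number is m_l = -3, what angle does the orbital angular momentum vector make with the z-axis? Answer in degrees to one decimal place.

For an f orbital, l = 3.
|L| = ℏ√(l(l+1)) = 2√3 ℏ.
L_z = m_l ℏ = −3ℏ.
cos θ = L_z/|L| = -3/√12, so θ ≈ 150.0°.

θ ≈ 150.0°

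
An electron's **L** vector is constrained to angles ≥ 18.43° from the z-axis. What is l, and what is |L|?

At minimum angle, m_l = l, so cos θ = l/√(l(l+1)); cos²θ = l/(l+1) = 0.9001.
Thus l = 0.9001/(1 − 0.9001) ≈ 9.
Then |L| = ℏ√(9·10) = 3√10 ℏ.

l = 9, |L| = 3√10 ℏ ≈ 9.487ℏ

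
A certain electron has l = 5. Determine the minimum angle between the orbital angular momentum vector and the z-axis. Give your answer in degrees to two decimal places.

|L| = ℏ√(l(l+1)) = √30 ℏ.
The smallest angle corresponds to the largest L_z, i.e. m_l = l = 5, giving L_z = 5ℏ.
cos θ_min = 5/√30, so θ_min ≈ 24.09°.

θ_min ≈ 24.09°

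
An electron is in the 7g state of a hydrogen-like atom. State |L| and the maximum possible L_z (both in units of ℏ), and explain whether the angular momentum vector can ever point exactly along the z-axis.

7g means n = 7, l = 4.
|L| = 2√5 ℏ ≈ 4.4721ℏ, while L_z,max = lℏ = 4ℏ.
Since |L| > L_z,max, the vector can never point exactly along z; the closest it comes is θ_min = arccos(4/√20) ≈ 26.6°.

No: L_z,max = 4ℏ < |L| = 2√5 ℏ ≈ 4.472ℏ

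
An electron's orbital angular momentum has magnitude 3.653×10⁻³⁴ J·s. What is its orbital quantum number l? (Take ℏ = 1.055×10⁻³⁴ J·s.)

l = 3

|L|/ℏ = (3.653×10⁻³⁴)/(1.055×10⁻³⁴) ≈ 3.463.
Set l(l+1) = 11.99; the integer solution is l = 3.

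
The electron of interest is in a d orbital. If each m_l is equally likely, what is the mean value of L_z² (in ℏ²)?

⟨L_z²⟩ = 2 ℏ²

The letter d corresponds to l = 2.
The allowed m_l values are -2, -1, 0, 1, 2.
⟨L_z²⟩ = ℏ²·(Σ m_l²)/(2l+1) = ℏ²·10/5 = 2ℏ².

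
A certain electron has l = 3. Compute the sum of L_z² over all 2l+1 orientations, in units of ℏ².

m_l ∈ {-3, -2, -1, 0, 1, 2, 3}.
Summing m² from −3 to 3: Σ m_l² = 28.

Σ(L_z)² = 28 ℏ²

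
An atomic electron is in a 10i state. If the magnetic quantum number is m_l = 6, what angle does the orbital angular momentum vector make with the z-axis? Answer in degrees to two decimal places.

The 10i subshell has l = 6.
|L| = √(l(l+1)) ℏ = √42 ℏ.
L_z = m_l ℏ = 6ℏ.
cos θ = L_z/|L| = 6/√42, so θ ≈ 22.21°.

θ ≈ 22.21°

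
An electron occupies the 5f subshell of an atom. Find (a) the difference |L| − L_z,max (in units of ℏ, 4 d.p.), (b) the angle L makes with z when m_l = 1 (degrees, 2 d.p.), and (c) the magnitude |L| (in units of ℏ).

For 5f, l = 3.
|L| − L_z,max = (2√3 − 3)ℏ ≈ 0.4641ℏ.
For m_l = 1: cos θ = 1/√12, θ ≈ 73.22°.
|L| = ℏ√(3·4) = 2√3 ℏ ≈ 3.464ℏ.

|L|−L_z,max ≈ 0.4641ℏ; θ(m_l=1) ≈ 73.22°; |L| = 2√3 ℏ ≈ 3.464ℏ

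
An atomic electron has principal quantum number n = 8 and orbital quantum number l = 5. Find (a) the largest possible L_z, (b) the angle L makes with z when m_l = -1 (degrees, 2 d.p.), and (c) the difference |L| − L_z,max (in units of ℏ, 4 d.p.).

L_z,max = 5ℏ; θ(m_l=-1) ≈ 100.52°; |L|−L_z,max ≈ 0.4772ℏ

L_z,max = lℏ = 5ℏ.
For m_l = -1: cos θ = -1/√30, θ ≈ 100.52°.
|L| − L_z,max = (√30 − 5)ℏ ≈ 0.4772ℏ.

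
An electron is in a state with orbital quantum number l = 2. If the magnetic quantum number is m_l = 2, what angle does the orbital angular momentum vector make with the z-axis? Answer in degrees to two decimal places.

θ ≈ 35.26°

|L| = √(l(l+1)) ℏ = √6 ℏ.
L_z = m_l ℏ = 2ℏ.
cos θ = L_z/|L| = 2/√6, so θ ≈ 35.26°.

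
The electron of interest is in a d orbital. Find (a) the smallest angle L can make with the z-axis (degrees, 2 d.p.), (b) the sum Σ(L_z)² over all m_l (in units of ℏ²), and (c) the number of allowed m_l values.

θ_min ≈ 35.26°; Σ(L_z)² = 10 ℏ²; 5 values

A d state has l = 2.
cos θ_min = 2/√6, so θ_min ≈ 35.26°.
Σ m_l² = 10, so Σ(L_z)² = 10 ℏ².
There are 2l+1 = 5 values of m_l.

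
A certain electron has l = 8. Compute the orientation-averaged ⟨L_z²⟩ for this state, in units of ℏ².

⟨L_z²⟩ = 24 ℏ²

The allowed m_l values are -8, -7, -6, -5, -4, -3, -2, -1, 0, 1, 2, 3, 4, 5, 6, 7, 8.
⟨L_z²⟩ = ℏ²·(Σ m_l²)/(2l+1) = ℏ²·408/17 = 24ℏ².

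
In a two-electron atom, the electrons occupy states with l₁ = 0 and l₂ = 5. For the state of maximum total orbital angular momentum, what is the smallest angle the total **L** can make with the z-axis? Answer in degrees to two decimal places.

The total orbital quantum number L ranges from |l₁ − l₂| to l₁ + l₂ in integer steps.
So L can be 5.
The maximum is L = 5, with |L_tot| = ℏ√(5·6) = √30 ℏ.
The minimum angle with z is arccos(5/√30) ≈ 24.09°.

θ_min ≈ 24.09°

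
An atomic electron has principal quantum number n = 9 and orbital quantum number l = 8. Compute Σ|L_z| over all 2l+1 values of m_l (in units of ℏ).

Σ|L_z| = 72 ℏ

m_l runs from −8 to 8, i.e. {-8, -7, -6, -5, -4, -3, -2, -1, 0, 1, 2, 3, 4, 5, 6, 7, 8}.
Σ|m_l| = 2·8(8+1)/2 = 72.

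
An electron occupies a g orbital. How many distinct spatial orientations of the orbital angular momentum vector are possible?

The letter g corresponds to l = 4.
The number of m_l values is 2l + 1 = 2·4 + 1 = 9.

9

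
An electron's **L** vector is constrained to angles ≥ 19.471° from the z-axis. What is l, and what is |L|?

cos θ_min = l/√(l(l+1)) = √(l/(l+1)), so l/(l+1) = cos²(19.471°) = 0.8889.
Solving: l = 8.
Then |L| = ℏ√(8·9) = 6√2 ℏ.

l = 8, |L| = 6√2 ℏ ≈ 8.485ℏ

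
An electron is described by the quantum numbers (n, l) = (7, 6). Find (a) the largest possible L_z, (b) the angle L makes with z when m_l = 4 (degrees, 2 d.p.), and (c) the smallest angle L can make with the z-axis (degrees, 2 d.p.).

L_z,max = lℏ = 6ℏ.
For m_l = 4: cos θ = 4/√42, θ ≈ 51.89°.
cos θ_min = 6/√42, so θ_min ≈ 22.21°.

L_z,max = 6ℏ; θ(m_l=4) ≈ 51.89°; θ_min ≈ 22.21°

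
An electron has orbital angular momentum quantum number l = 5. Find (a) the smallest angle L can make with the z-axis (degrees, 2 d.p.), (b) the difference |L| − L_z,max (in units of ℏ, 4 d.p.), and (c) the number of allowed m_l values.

cos θ_min = 5/√30, so θ_min ≈ 24.09°.
|L| − L_z,max = (√30 − 5)ℏ ≈ 0.4772ℏ.
There are 2l+1 = 11 values of m_l.

θ_min ≈ 24.09°; |L|−L_z,max ≈ 0.4772ℏ; 11 values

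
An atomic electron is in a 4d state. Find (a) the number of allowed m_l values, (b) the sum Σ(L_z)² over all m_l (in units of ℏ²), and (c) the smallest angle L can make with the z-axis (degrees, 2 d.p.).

4d means n = 4, l = 2.
There are 2l+1 = 5 values of m_l.
Σ m_l² = 10, so Σ(L_z)² = 10 ℏ².
cos θ_min = 2/√6, so θ_min ≈ 35.26°.

5 values; Σ(L_z)² = 10 ℏ²; θ_min ≈ 35.26°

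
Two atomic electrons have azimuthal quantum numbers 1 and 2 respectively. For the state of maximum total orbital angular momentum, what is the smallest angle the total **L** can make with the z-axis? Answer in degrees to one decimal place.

θ_min ≈ 30.0°

By the triangle rule, |l₁ − l₂| ≤ L ≤ l₁ + l₂.
So L can be 1, 2, 3.
The maximum is L = 3, with |L_tot| = ℏ√(3·4) = 2√3 ℏ.
The minimum angle with z is arccos(3/√12) ≈ 30.0°.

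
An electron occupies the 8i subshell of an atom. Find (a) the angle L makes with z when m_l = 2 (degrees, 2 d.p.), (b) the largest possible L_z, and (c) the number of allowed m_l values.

θ(m_l=2) ≈ 72.02°; L_z,max = 6ℏ; 13 values

8i means n = 8, l = 6.
For m_l = 2: cos θ = 2/√42, θ ≈ 72.02°.
L_z,max = lℏ = 6ℏ.
There are 2l+1 = 13 values of m_l.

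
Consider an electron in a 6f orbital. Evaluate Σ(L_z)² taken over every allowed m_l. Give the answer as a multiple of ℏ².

Σ(L_z)² = 28 ℏ²

6f means n = 6, l = 3.
m_l ∈ {-3, -2, -1, 0, 1, 2, 3}.
Σ m_l² = l(l+1)(2l+1)/3 = 3·4·7/3 = 28.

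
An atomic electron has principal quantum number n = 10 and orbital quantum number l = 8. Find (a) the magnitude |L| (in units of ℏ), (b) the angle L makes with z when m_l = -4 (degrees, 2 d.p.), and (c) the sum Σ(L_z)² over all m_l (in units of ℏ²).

|L| = 6√2 ℏ ≈ 8.485ℏ; θ(m_l=-4) ≈ 118.13°; Σ(L_z)² = 408 ℏ²

|L| = ℏ√(8·9) = 6√2 ℏ ≈ 8.485ℏ.
For m_l = -4: cos θ = -4/√72, θ ≈ 118.13°.
Σ m_l² = 408, so Σ(L_z)² = 408 ℏ².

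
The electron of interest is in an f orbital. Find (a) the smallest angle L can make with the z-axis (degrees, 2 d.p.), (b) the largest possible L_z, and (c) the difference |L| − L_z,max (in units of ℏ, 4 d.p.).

θ_min ≈ 30.00°; L_z,max = 3ℏ; |L|−L_z,max ≈ 0.4641ℏ

For an f orbital, l = 3.
cos θ_min = 3/√12, so θ_min ≈ 30.00°.
L_z,max = lℏ = 3ℏ.
|L| − L_z,max = (2√3 − 3)ℏ ≈ 0.4641ℏ.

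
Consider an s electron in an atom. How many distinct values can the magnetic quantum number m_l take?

1

For an s orbital, l = 0.
The number of m_l values is 2l + 1 = 2·0 + 1 = 1.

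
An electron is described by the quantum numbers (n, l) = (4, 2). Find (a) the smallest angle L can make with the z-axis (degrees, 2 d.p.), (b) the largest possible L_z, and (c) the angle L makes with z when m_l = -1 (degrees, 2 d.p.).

cos θ_min = 2/√6, so θ_min ≈ 35.26°.
L_z,max = lℏ = 2ℏ.
For m_l = -1: cos θ = -1/√6, θ ≈ 114.09°.

θ_min ≈ 35.26°; L_z,max = 2ℏ; θ(m_l=-1) ≈ 114.09°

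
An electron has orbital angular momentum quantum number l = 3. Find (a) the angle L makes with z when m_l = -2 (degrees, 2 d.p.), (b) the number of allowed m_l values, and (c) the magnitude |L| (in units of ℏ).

θ(m_l=-2) ≈ 125.26°; 7 values; |L| = 2√3 ℏ ≈ 3.464ℏ

For m_l = -2: cos θ = -2/√12, θ ≈ 125.26°.
There are 2l+1 = 7 values of m_l.
|L| = ℏ√(3·4) = 2√3 ℏ ≈ 3.464ℏ.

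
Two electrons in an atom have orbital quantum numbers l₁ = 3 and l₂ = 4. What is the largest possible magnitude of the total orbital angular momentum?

|L_tot|_max = 2√14 ℏ ≈ 7.483ℏ

L runs from |3 − 4| = 1 to 3 + 4 = 7.
L ∈ {1, 2, 3, 4, 5, 6, 7}.
The largest magnitude corresponds to L = 7: |L_tot| = ℏ√(7·8) = 2√14 ℏ.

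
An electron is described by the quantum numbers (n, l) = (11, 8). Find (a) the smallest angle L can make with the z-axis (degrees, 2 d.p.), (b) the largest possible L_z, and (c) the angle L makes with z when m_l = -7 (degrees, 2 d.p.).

θ_min ≈ 19.47°; L_z,max = 8ℏ; θ(m_l=-7) ≈ 145.58°

cos θ_min = 8/√72, so θ_min ≈ 19.47°.
L_z,max = lℏ = 8ℏ.
For m_l = -7: cos θ = -7/√72, θ ≈ 145.58°.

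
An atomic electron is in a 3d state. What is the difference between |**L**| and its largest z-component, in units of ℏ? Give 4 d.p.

The 3d subshell has l = 2.
|L| = √6 ℏ ≈ 2.4495ℏ, while L_z,max = lℏ = 2ℏ.
The difference is (√6 − 2)ℏ ≈ 0.4495ℏ.

|L| − L_z,max ≈ 0.4495ℏ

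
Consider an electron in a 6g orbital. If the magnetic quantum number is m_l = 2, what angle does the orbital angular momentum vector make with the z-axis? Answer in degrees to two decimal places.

The 6g subshell has l = 4.
|L| = √(l(l+1)) ℏ = 2√5 ℏ.
L_z = m_l ℏ = 2ℏ.
cos θ = L_z/|L| = 2/√20, so θ ≈ 63.43°.

θ ≈ 63.43°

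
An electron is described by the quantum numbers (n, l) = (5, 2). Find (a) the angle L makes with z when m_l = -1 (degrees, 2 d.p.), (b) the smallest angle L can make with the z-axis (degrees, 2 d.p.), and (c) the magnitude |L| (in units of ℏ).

For m_l = -1: cos θ = -1/√6, θ ≈ 114.09°.
cos θ_min = 2/√6, so θ_min ≈ 35.26°.
|L| = ℏ√(2·3) = √6 ℏ ≈ 2.449ℏ.

θ(m_l=-1) ≈ 114.09°; θ_min ≈ 35.26°; |L| = √6 ℏ ≈ 2.449ℏ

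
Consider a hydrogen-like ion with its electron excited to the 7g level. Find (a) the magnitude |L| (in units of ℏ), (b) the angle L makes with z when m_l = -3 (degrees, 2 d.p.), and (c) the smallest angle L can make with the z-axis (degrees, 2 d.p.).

The 7g level has l = 4.
|L| = ℏ√(4·5) = 2√5 ℏ ≈ 4.472ℏ.
For m_l = -3: cos θ = -3/√20, θ ≈ 132.13°.
cos θ_min = 4/√20, so θ_min ≈ 26.57°.

|L| = 2√5 ℏ ≈ 4.472ℏ; θ(m_l=-3) ≈ 132.13°; θ_min ≈ 26.57°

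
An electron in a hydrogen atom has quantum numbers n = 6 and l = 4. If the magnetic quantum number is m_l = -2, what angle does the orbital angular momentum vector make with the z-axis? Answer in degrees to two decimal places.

θ ≈ 116.57°

|L| = √(l(l+1)) ℏ = 2√5 ℏ.
L_z = m_l ℏ = −2ℏ.
cos θ = L_z/|L| = -2/√20, so θ ≈ 116.57°.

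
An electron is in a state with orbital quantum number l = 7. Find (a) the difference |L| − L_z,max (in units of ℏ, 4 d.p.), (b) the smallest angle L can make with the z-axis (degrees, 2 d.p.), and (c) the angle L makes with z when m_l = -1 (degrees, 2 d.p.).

|L| − L_z,max = (2√14 − 7)ℏ ≈ 0.4833ℏ.
cos θ_min = 7/√56, so θ_min ≈ 20.70°.
For m_l = -1: cos θ = -1/√56, θ ≈ 97.68°.

|L|−L_z,max ≈ 0.4833ℏ; θ_min ≈ 20.70°; θ(m_l=-1) ≈ 97.68°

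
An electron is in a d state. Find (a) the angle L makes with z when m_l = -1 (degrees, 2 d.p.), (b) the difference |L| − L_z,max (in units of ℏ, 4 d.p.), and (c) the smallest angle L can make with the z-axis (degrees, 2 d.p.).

A d state has l = 2.
For m_l = -1: cos θ = -1/√6, θ ≈ 114.09°.
|L| − L_z,max = (√6 − 2)ℏ ≈ 0.4495ℏ.
cos θ_min = 2/√6, so θ_min ≈ 35.26°.

θ(m_l=-1) ≈ 114.09°; |L|−L_z,max ≈ 0.4495ℏ; θ_min ≈ 35.26°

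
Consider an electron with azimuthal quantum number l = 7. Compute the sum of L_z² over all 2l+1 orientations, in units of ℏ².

m_l ∈ {-7, -6, -5, -4, -3, -2, -1, 0, 1, 2, 3, 4, 5, 6, 7}.
Σ m_l² = 2·(1 + 4 + 9 + 16 + 25 + 36 + 49) = 280.

Σ(L_z)² = 280 ℏ²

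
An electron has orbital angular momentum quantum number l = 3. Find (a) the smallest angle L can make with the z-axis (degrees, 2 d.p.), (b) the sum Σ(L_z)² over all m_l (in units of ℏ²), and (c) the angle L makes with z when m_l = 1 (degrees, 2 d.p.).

cos θ_min = 3/√12, so θ_min ≈ 30.00°.
Σ m_l² = 28, so Σ(L_z)² = 28 ℏ².
For m_l = 1: cos θ = 1/√12, θ ≈ 73.22°.

θ_min ≈ 30.00°; Σ(L_z)² = 28 ℏ²; θ(m_l=1) ≈ 73.22°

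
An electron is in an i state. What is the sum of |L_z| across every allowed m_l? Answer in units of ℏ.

For an i orbital, l = 6.
m_l ∈ {-6, -5, -4, -3, -2, -1, 0, 1, 2, 3, 4, 5, 6}.
Σ|m_l| = l(l+1) = 42.

Σ|L_z| = 42 ℏ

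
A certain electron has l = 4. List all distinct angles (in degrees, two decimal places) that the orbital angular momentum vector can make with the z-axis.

θ ∈ {26.57°, 47.87°, 63.43°, 77.08°, 90.00°, 102.92°, 116.57°, 132.13°, 153.43°}

|L| = ℏ√(l(l+1)) = 2√5 ℏ.
cos θ = m_l/√20 for each m_l ∈ {-4, -3, -2, -1, 0, 1, 2, 3, 4}.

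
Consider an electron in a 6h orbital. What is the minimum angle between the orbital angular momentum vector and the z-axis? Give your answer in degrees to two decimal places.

θ_min ≈ 24.09°

The 6h subshell has l = 5.
|L|² = l(l+1)ℏ² = 30ℏ², so |L| = √30 ℏ.
The smallest angle corresponds to the largest L_z, i.e. m_l = l = 5, giving L_z = 5ℏ.
cos θ_min = 5/√30, so θ_min ≈ 24.09°.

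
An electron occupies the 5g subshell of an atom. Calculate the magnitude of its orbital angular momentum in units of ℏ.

5g means n = 5, l = 4.
|L| = ℏ√(l(l+1)) = ℏ√(4·5) = 2√5 ℏ

|L| = 2√5 ℏ ≈ 4.472ℏ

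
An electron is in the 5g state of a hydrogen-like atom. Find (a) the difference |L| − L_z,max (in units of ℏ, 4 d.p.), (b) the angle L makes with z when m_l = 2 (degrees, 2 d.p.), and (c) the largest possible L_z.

|L|−L_z,max ≈ 0.4721ℏ; θ(m_l=2) ≈ 63.43°; L_z,max = 4ℏ

For 5g, l = 4.
|L| − L_z,max = (2√5 − 4)ℏ ≈ 0.4721ℏ.
For m_l = 2: cos θ = 2/√20, θ ≈ 63.43°.
L_z,max = lℏ = 4ℏ.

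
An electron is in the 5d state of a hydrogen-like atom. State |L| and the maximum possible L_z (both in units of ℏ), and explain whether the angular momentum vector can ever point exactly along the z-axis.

No: L_z,max = 2ℏ < |L| = √6 ℏ ≈ 2.449ℏ

5d means n = 5, l = 2.
|L| = √6 ℏ ≈ 2.4495ℏ, while L_z,max = lℏ = 2ℏ.
Since |L| > L_z,max, the vector can never point exactly along z; the closest it comes is θ_min = arccos(2/√6) ≈ 35.3°.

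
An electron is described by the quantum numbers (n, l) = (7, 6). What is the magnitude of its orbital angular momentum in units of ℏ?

|L| = ℏ√(l(l+1)) = ℏ√(6·7) = √42 ℏ

|L| = √42 ℏ ≈ 6.481ℏ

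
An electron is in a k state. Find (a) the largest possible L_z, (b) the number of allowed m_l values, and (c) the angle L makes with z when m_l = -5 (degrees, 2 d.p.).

A k state has l = 7.
L_z,max = lℏ = 7ℏ.
There are 2l+1 = 15 values of m_l.
For m_l = -5: cos θ = -5/√56, θ ≈ 131.92°.

L_z,max = 7ℏ; 15 values; θ(m_l=-5) ≈ 131.92°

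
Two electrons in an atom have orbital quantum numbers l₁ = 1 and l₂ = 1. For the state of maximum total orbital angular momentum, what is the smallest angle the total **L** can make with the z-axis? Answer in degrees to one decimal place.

θ_min ≈ 35.3°

Angular momentum addition gives L = |l₁ − l₂|, …, l₁ + l₂.
L ∈ {0, 1, 2}.
The maximum is L = 2, with |L_tot| = ℏ√(2·3) = √6 ℏ.
The minimum angle with z is arccos(2/√6) ≈ 35.3°.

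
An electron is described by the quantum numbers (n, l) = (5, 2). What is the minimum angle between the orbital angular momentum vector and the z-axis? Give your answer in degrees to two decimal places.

|L| = √(l(l+1)) ℏ = √6 ℏ.
The smallest angle corresponds to the largest L_z, i.e. m_l = l = 2, giving L_z = 2ℏ.
cos θ_min = 2/√6, so θ_min ≈ 35.26°.

θ_min ≈ 35.26°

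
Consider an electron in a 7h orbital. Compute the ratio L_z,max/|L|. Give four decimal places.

L_z,max/|L| = 0.9129

For 7h, l = 5.
|L| = √30 ℏ ≈ 5.4772ℏ, while L_z,max = lℏ = 5ℏ.
L_z,max/|L| = 5/√30 = 0.9129.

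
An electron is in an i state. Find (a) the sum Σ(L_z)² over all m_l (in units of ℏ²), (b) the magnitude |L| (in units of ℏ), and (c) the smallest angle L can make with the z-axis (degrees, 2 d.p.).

The letter i corresponds to l = 6.
Σ m_l² = 182, so Σ(L_z)² = 182 ℏ².
|L| = ℏ√(6·7) = √42 ℏ ≈ 6.481ℏ.
cos θ_min = 6/√42, so θ_min ≈ 22.21°.

Σ(L_z)² = 182 ℏ²; |L| = √42 ℏ ≈ 6.481ℏ; θ_min ≈ 22.21°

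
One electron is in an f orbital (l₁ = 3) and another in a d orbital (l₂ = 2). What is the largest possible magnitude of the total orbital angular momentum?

|L_tot|_max = √30 ℏ ≈ 5.477ℏ

Angular momentum addition gives L = |l₁ − l₂|, …, l₁ + l₂.
So L can be 1, 2, 3, 4, 5.
The largest magnitude corresponds to L = 5: |L_tot| = ℏ√(5·6) = √30 ℏ.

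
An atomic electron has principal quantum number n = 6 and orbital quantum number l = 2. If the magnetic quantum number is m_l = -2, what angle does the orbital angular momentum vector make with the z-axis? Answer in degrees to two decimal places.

θ ≈ 144.74°

|L| = ℏ√(l(l+1)) = √6 ℏ.
L_z = m_l ℏ = −2ℏ.
cos θ = L_z/|L| = -2/√6, so θ ≈ 144.74°.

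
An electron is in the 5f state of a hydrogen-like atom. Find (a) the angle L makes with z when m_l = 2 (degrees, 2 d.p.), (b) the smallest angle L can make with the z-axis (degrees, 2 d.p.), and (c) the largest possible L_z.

θ(m_l=2) ≈ 54.74°; θ_min ≈ 30.00°; L_z,max = 3ℏ

For 5f, l = 3.
For m_l = 2: cos θ = 2/√12, θ ≈ 54.74°.
cos θ_min = 3/√12, so θ_min ≈ 30.00°.
L_z,max = lℏ = 3ℏ.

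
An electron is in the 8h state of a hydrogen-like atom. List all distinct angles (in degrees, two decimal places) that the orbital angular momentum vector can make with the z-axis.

8h means n = 8, l = 5.
|L|² = l(l+1)ℏ² = 30ℏ², so |L| = √30 ℏ.
cos θ = m_l/√30 for each m_l ∈ {-5, -4, -3, -2, -1, 0, 1, 2, 3, 4, 5}.

θ ∈ {24.09°, 43.09°, 56.79°, 68.58°, 79.48°, 90.00°, 100.52°, 111.42°, 123.21°, 136.91°, 155.91°}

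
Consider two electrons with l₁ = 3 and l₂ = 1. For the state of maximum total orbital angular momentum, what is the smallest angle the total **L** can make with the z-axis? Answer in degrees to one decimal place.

The total orbital quantum number L ranges from |l₁ − l₂| to l₁ + l₂ in integer steps.
L ∈ {2, 3, 4}.
The maximum is L = 4, with |L_tot| = ℏ√(4·5) = 2√5 ℏ.
The minimum angle with z is arccos(4/√20) ≈ 26.6°.

θ_min ≈ 26.6°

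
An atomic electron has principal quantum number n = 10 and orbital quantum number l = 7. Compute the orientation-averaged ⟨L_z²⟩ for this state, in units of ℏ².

m_l ∈ {-7, -6, -5, -4, -3, -2, -1, 0, 1, 2, 3, 4, 5, 6, 7}.
⟨L_z²⟩ = ℏ²·l(l+1)/3 = 18.67ℏ².

⟨L_z²⟩ = 18.67 ℏ²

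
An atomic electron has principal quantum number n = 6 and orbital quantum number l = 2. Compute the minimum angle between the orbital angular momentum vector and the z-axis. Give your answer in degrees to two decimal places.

|L| = √(l(l+1)) ℏ = √6 ℏ.
The smallest angle corresponds to the largest L_z, i.e. m_l = l = 2, giving L_z = 2ℏ.
cos θ_min = 2/√6, so θ_min ≈ 35.26°.

θ_min ≈ 35.26°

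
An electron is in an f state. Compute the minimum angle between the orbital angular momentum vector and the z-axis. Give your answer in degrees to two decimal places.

For an f orbital, l = 3.
|L| = √(l(l+1)) ℏ = 2√3 ℏ.
The smallest angle corresponds to the largest L_z, i.e. m_l = l = 3, giving L_z = 3ℏ.
cos θ_min = 3/√12, so θ_min ≈ 30.00°.

θ_min ≈ 30.00°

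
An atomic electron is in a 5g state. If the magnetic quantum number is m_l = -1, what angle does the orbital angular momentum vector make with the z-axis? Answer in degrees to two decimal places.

The 5g subshell has l = 4.
|L| = √(l(l+1)) ℏ = 2√5 ℏ.
L_z = m_l ℏ = −1ℏ.
cos θ = L_z/|L| = -1/√20, so θ ≈ 102.92°.

θ ≈ 102.92°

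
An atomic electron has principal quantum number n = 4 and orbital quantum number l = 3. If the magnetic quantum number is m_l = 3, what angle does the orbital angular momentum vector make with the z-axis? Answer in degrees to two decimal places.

θ ≈ 30.00°

|L| = ℏ√(l(l+1)) = 2√3 ℏ.
L_z = m_l ℏ = 3ℏ.
cos θ = L_z/|L| = 3/√12, so θ ≈ 30.00°.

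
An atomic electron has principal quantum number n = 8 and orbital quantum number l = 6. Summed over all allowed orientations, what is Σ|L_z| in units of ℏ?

m_l ∈ {-6, -5, -4, -3, -2, -1, 0, 1, 2, 3, 4, 5, 6}.
Σ|m_l| = 2(1+2+…+6) = 42.

Σ|L_z| = 42 ℏ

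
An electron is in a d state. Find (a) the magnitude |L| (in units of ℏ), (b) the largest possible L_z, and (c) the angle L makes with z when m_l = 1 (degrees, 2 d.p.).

|L| = √6 ℏ ≈ 2.449ℏ; L_z,max = 2ℏ; θ(m_l=1) ≈ 65.91°

The letter d corresponds to l = 2.
|L| = ℏ√(2·3) = √6 ℏ ≈ 2.449ℏ.
L_z,max = lℏ = 2ℏ.
For m_l = 1: cos θ = 1/√6, θ ≈ 65.91°.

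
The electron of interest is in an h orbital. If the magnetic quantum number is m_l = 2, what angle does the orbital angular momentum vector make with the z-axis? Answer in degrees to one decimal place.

An h state has l = 5.
|L|² = l(l+1)ℏ² = 30ℏ², so |L| = √30 ℏ.
L_z = m_l ℏ = 2ℏ.
cos θ = L_z/|L| = 2/√30, so θ ≈ 68.6°.

θ ≈ 68.6°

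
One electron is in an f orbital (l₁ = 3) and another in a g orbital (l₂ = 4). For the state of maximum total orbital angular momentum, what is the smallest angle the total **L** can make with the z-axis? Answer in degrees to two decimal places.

θ_min ≈ 20.70°

The total orbital quantum number L ranges from |l₁ − l₂| to l₁ + l₂ in integer steps.
Allowed values: L = 1, 2, 3, 4, 5, 6, 7.
The maximum is L = 7, with |L_tot| = ℏ√(7·8) = 2√14 ℏ.
The minimum angle with z is arccos(7/√56) ≈ 20.70°.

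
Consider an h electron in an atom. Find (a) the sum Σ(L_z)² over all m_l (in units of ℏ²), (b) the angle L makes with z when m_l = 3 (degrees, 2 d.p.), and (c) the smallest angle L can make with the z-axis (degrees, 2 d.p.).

Σ(L_z)² = 110 ℏ²; θ(m_l=3) ≈ 56.79°; θ_min ≈ 24.09°

The letter h corresponds to l = 5.
Σ m_l² = 110, so Σ(L_z)² = 110 ℏ².
For m_l = 3: cos θ = 3/√30, θ ≈ 56.79°.
cos θ_min = 5/√30, so θ_min ≈ 24.09°.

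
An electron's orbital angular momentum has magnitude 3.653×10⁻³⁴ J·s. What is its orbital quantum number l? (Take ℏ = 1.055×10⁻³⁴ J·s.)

l = 3

Dividing by ℏ: |L|/ℏ ≈ 3.463.
Set l(l+1) = 11.99; the integer solution is l = 3.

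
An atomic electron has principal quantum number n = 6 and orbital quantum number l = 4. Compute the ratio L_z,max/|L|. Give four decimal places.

|L| = 2√5 ℏ ≈ 4.4721ℏ, while L_z,max = lℏ = 4ℏ.
L_z,max/|L| = 4/√20 = 0.8944.

L_z,max/|L| = 0.8944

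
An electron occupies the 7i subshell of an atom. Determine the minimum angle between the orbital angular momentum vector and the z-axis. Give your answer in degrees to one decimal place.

The 7i subshell has l = 6.
|L|² = l(l+1)ℏ² = 42ℏ², so |L| = √42 ℏ.
The smallest angle corresponds to the largest L_z, i.e. m_l = l = 6, giving L_z = 6ℏ.
cos θ_min = 6/√42, so θ_min ≈ 22.2°.

θ_min ≈ 22.2°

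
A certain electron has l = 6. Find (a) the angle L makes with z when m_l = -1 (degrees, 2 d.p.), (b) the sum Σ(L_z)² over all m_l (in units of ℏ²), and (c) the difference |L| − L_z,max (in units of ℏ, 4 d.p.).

θ(m_l=-1) ≈ 98.88°; Σ(L_z)² = 182 ℏ²; |L|−L_z,max ≈ 0.4807ℏ

For m_l = -1: cos θ = -1/√42, θ ≈ 98.88°.
Σ m_l² = 182, so Σ(L_z)² = 182 ℏ².
|L| − L_z,max = (√42 − 6)ℏ ≈ 0.4807ℏ.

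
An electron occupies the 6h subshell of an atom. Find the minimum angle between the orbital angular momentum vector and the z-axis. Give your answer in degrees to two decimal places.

θ_min ≈ 24.09°

The 6h subshell has l = 5.
|L| = √(l(l+1)) ℏ = √30 ℏ.
The smallest angle corresponds to the largest L_z, i.e. m_l = l = 5, giving L_z = 5ℏ.
cos θ_min = 5/√30, so θ_min ≈ 24.09°.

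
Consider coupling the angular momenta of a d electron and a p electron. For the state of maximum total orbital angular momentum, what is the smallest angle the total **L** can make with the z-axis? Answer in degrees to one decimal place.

By the triangle rule, |l₁ − l₂| ≤ L ≤ l₁ + l₂.
L ∈ {1, 2, 3}.
The maximum is L = 3, with |L_tot| = ℏ√(3·4) = 2√3 ℏ.
The minimum angle with z is arccos(3/√12) ≈ 30.0°.

θ_min ≈ 30.0°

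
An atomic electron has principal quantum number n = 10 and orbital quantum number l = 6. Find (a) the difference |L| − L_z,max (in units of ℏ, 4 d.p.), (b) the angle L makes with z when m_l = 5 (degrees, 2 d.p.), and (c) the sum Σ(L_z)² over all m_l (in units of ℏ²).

|L| − L_z,max = (√42 − 6)ℏ ≈ 0.4807ℏ.
For m_l = 5: cos θ = 5/√42, θ ≈ 39.51°.
Σ m_l² = 182, so Σ(L_z)² = 182 ℏ².

|L|−L_z,max ≈ 0.4807ℏ; θ(m_l=5) ≈ 39.51°; Σ(L_z)² = 182 ℏ²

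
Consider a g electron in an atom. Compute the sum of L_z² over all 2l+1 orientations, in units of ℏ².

A g state has l = 4.
m_l runs from −4 to 4, i.e. {-4, -3, -2, -1, 0, 1, 2, 3, 4}.
Σ m_l² = l(l+1)(2l+1)/3 = 4·5·9/3 = 60.

Σ(L_z)² = 60 ℏ²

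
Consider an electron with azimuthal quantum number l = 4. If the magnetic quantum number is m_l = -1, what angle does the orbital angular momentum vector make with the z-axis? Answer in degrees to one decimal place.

θ ≈ 102.9°

|L| = √(l(l+1)) ℏ = 2√5 ℏ.
L_z = m_l ℏ = −1ℏ.
cos θ = L_z/|L| = -1/√20, so θ ≈ 102.9°.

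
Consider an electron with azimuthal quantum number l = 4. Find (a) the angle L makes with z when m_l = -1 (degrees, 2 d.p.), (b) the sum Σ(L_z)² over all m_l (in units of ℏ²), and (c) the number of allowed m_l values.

θ(m_l=-1) ≈ 102.92°; Σ(L_z)² = 60 ℏ²; 9 values

For m_l = -1: cos θ = -1/√20, θ ≈ 102.92°.
Σ m_l² = 60, so Σ(L_z)² = 60 ℏ².
There are 2l+1 = 9 values of m_l.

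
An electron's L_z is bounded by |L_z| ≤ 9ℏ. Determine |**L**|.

L_z,max = lℏ, so l = 9.
Then |L| = ℏ√(9·10) = 3√10 ℏ.

|L| = 3√10 ℏ ≈ 9.487ℏ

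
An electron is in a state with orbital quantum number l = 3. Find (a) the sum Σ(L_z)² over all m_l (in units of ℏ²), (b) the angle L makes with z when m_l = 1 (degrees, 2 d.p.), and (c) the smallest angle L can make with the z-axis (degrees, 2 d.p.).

Σ m_l² = 28, so Σ(L_z)² = 28 ℏ².
For m_l = 1: cos θ = 1/√12, θ ≈ 73.22°.
cos θ_min = 3/√12, so θ_min ≈ 30.00°.

Σ(L_z)² = 28 ℏ²; θ(m_l=1) ≈ 73.22°; θ_min ≈ 30.00°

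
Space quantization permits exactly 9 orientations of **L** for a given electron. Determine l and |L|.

l = 4, |L| = 2√5 ℏ ≈ 4.472ℏ

2l + 1 = 9 ⇒ l = 4.
Then |L| = √(l(l+1)) ℏ = 2√5 ℏ.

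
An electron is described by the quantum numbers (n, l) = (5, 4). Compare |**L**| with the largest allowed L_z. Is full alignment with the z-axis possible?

|L| = 2√5 ℏ ≈ 4.4721ℏ, while L_z,max = lℏ = 4ℏ.
Since |L| > L_z,max, the vector can never point exactly along z; the closest it comes is θ_min = arccos(4/√20) ≈ 26.6°.

No: L_z,max = 4ℏ < |L| = 2√5 ℏ ≈ 4.472ℏ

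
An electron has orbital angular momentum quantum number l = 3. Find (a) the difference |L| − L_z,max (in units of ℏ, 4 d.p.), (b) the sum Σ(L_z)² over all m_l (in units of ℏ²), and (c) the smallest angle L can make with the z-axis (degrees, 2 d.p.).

|L|−L_z,max ≈ 0.4641ℏ; Σ(L_z)² = 28 ℏ²; θ_min ≈ 30.00°

|L| − L_z,max = (2√3 − 3)ℏ ≈ 0.4641ℏ.
Σ m_l² = 28, so Σ(L_z)² = 28 ℏ².
cos θ_min = 3/√12, so θ_min ≈ 30.00°.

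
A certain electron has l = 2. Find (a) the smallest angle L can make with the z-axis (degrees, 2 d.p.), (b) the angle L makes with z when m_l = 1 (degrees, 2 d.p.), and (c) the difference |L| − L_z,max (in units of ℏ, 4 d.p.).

θ_min ≈ 35.26°; θ(m_l=1) ≈ 65.91°; |L|−L_z,max ≈ 0.4495ℏ

cos θ_min = 2/√6, so θ_min ≈ 35.26°.
For m_l = 1: cos θ = 1/√6, θ ≈ 65.91°.
|L| − L_z,max = (√6 − 2)ℏ ≈ 0.4495ℏ.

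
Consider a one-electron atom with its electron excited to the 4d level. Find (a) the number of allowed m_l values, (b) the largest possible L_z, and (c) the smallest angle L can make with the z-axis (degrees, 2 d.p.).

5 values; L_z,max = 2ℏ; θ_min ≈ 35.26°

The 4d level has l = 2.
There are 2l+1 = 5 values of m_l.
L_z,max = lℏ = 2ℏ.
cos θ_min = 2/√6, so θ_min ≈ 35.26°.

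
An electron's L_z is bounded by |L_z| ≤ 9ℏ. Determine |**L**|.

|L| = 3√10 ℏ ≈ 9.487ℏ

The maximum L_z equals lℏ, giving l = 9.
|L| = √(l(l+1)) ℏ = 3√10 ℏ.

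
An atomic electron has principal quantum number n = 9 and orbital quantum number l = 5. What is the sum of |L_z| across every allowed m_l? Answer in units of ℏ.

m_l ∈ {-5, -4, -3, -2, -1, 0, 1, 2, 3, 4, 5}.
Σ|m_l| = 2·5(5+1)/2 = 30.

Σ|L_z| = 30 ℏ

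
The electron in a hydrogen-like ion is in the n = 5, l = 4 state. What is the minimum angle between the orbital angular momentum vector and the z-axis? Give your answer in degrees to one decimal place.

|L| = ℏ√(l(l+1)) = 2√5 ℏ.
The smallest angle corresponds to the largest L_z, i.e. m_l = l = 4, giving L_z = 4ℏ.
cos θ_min = 4/√20, so θ_min ≈ 26.6°.

θ_min ≈ 26.6°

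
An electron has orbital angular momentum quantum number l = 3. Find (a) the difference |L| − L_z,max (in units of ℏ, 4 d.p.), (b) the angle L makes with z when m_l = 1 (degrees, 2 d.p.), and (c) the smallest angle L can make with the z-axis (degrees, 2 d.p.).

|L|−L_z,max ≈ 0.4641ℏ; θ(m_l=1) ≈ 73.22°; θ_min ≈ 30.00°

|L| − L_z,max = (2√3 − 3)ℏ ≈ 0.4641ℏ.
For m_l = 1: cos θ = 1/√12, θ ≈ 73.22°.
cos θ_min = 3/√12, so θ_min ≈ 30.00°.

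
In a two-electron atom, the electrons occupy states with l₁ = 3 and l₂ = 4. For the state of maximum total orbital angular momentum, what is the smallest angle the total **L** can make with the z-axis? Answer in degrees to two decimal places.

θ_min ≈ 20.70°

The total orbital quantum number L ranges from |l₁ − l₂| to l₁ + l₂ in integer steps.
So L can be 1, 2, 3, 4, 5, 6, 7.
The maximum is L = 7, with |L_tot| = ℏ√(7·8) = 2√14 ℏ.
The minimum angle with z is arccos(7/√56) ≈ 20.70°.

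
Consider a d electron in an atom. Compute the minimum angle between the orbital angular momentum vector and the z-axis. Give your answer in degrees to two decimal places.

θ_min ≈ 35.26°

D corresponds to l = 2.
|L| = √(l(l+1)) ℏ = √6 ℏ.
The smallest angle corresponds to the largest L_z, i.e. m_l = l = 2, giving L_z = 2ℏ.
cos θ_min = 2/√6, so θ_min ≈ 35.26°.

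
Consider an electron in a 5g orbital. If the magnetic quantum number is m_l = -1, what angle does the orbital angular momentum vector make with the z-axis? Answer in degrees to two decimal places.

θ ≈ 102.92°

For 5g, l = 4.
|L|² = l(l+1)ℏ² = 20ℏ², so |L| = 2√5 ℏ.
L_z = m_l ℏ = −1ℏ.
cos θ = L_z/|L| = -1/√20, so θ ≈ 102.92°.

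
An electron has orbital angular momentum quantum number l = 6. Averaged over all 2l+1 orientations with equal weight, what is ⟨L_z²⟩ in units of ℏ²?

⟨L_z²⟩ = 14 ℏ²

m_l ∈ {-6, -5, -4, -3, -2, -1, 0, 1, 2, 3, 4, 5, 6}.
⟨L_z²⟩ = ℏ²·(Σ m_l²)/(2l+1) = ℏ²·182/13 = 14ℏ².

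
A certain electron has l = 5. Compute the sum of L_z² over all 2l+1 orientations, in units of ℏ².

Σ(L_z)² = 110 ℏ²

The allowed m_l values are -5, -4, -3, -2, -1, 0, 1, 2, 3, 4, 5.
Summing m² from −5 to 5: Σ m_l² = 110.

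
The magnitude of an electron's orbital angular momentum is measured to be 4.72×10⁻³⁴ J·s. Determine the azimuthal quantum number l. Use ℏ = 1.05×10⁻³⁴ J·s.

l = 4

Dividing by ℏ: |L|/ℏ ≈ 4.495.
Set l(l+1) = 20.21; the integer solution is l = 4.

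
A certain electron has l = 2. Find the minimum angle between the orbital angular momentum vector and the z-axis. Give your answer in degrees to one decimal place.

|L|² = l(l+1)ℏ² = 6ℏ², so |L| = √6 ℏ.
The smallest angle corresponds to the largest L_z, i.e. m_l = l = 2, giving L_z = 2ℏ.
cos θ_min = 2/√6, so θ_min ≈ 35.3°.

θ_min ≈ 35.3°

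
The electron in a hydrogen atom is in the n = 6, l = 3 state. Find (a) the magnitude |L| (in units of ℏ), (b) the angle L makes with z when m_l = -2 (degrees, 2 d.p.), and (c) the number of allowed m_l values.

|L| = 2√3 ℏ ≈ 3.464ℏ; θ(m_l=-2) ≈ 125.26°; 7 values

|L| = ℏ√(3·4) = 2√3 ℏ ≈ 3.464ℏ.
For m_l = -2: cos θ = -2/√12, θ ≈ 125.26°.
There are 2l+1 = 7 values of m_l.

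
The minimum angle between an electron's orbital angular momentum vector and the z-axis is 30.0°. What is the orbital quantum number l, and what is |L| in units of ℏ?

l = 3, |L| = 2√3 ℏ ≈ 3.464ℏ

cos θ_min = l/√(l(l+1)) = √(l/(l+1)), so l/(l+1) = cos²(30.0°) = 0.7500.
Thus l = 0.7500/(1 − 0.7500) ≈ 3.
Then |L| = ℏ√(3·4) = 2√3 ℏ.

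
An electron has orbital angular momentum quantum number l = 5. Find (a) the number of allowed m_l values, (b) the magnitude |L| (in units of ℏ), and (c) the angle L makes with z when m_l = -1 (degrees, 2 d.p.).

11 values; |L| = √30 ℏ ≈ 5.477ℏ; θ(m_l=-1) ≈ 100.52°

There are 2l+1 = 11 values of m_l.
|L| = ℏ√(5·6) = √30 ℏ ≈ 5.477ℏ.
For m_l = -1: cos θ = -1/√30, θ ≈ 100.52°.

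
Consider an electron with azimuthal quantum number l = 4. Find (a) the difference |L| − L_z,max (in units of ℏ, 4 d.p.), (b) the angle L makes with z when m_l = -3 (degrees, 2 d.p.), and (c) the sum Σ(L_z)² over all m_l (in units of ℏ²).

|L| − L_z,max = (2√5 − 4)ℏ ≈ 0.4721ℏ.
For m_l = -3: cos θ = -3/√20, θ ≈ 132.13°.
Σ m_l² = 60, so Σ(L_z)² = 60 ℏ².

|L|−L_z,max ≈ 0.4721ℏ; θ(m_l=-3) ≈ 132.13°; Σ(L_z)² = 60 ℏ²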